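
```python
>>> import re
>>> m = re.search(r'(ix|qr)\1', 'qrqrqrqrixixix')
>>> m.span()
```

After group 1 captures some text, `\1` only succeeds where that same text appears again.
`re.search` tries every starting position until one works.
The match spans [0:4] → 'qrqr'.
Captured: group 1 = 'qr'.

(0, 4)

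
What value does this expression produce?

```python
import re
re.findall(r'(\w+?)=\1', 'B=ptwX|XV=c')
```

After group 1 captures some text, `\1` only succeeds where that same text appears again.
`findall` collects group 1 from each match (0 total).
Nothing in the string satisfies the pattern, so the list is empty.

[]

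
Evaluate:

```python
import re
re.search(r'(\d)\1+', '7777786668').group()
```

'77777'

The backreference `\1` re-matches whatever the first group consumed, character for character.
The match spans [0:5] → '77777'.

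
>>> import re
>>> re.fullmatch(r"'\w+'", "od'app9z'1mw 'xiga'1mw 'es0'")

`re.fullmatch` is like wrapping the pattern in `^…$` (in single-line mode).
Here there's no way to consume every character, so the call returns None.

None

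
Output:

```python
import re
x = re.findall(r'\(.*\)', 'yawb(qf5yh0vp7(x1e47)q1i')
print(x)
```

Matches: at [4:21] → '(qf5yh0vp7(x1e47)'.
No capturing groups, so `findall` returns the 1 full match string.

['(qf5yh0vp7(x1e47)']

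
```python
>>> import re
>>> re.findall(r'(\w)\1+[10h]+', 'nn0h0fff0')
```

['n', 'f']

A backreference is literal: `\1` must see the identical characters the first group matched.
One capturing group, so `findall` returns just the captured substring from each match — 2 in all.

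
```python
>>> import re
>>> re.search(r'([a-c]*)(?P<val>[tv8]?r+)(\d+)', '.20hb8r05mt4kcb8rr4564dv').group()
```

'b8r05'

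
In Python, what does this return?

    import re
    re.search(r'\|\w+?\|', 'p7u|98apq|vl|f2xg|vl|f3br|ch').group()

'|98apq|'

Unlike `match`, `search` isn't anchored — it looks for the pattern anywhere in the string.
The match spans [3:10] → '|98apq|'.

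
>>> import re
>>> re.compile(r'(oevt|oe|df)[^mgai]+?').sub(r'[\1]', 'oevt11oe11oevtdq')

'[oevt]1[oe]1[oevt]q'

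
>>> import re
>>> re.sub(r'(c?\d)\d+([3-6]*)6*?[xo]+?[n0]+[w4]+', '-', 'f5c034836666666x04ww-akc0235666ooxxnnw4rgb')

'f5--ak-rgb'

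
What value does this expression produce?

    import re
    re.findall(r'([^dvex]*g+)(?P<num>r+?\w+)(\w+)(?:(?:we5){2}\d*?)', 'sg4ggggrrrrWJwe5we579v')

This matches zero or more of any character except [dvex], then one or more of a literal 'g' (captured); then one or more of a literal 'r' (lazy), then one or more of a word character (captured as 'num'); then one or more of a word character (captured); then the literal 'we5' repeated 2 times, then zero or more of a digit (lazy) (non-capturing group).
Scanning left to right: at [0:19] match 'sg4ggggrrrrWJwe5we5', groups = ('sg4gggg', 'rrrrW', 'J').
`findall` packs the 3 group values into a tuple for every match.

[('sg4gggg', 'rrrrW', 'J')]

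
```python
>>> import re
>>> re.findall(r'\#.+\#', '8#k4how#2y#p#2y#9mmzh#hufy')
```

['#k4how#2y#p#2y#9mmzh#']

No capturing groups, so `findall` returns the 1 full match string.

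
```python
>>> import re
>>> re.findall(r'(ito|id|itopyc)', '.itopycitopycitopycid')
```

['ito', 'ito', 'ito', 'id']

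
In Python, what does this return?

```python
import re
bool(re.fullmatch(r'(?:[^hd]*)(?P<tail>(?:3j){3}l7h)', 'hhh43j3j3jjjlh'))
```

The pattern matches zero or more of any character except [hd] (non-capturing group); then the literal '3j' repeated 3 times, then the literal 'l7h' (captured as 'tail').
`fullmatch` succeeds only if the pattern covers the string from start to end.
Here the pattern can't cover the whole string, so the call returns None, and `bool(None)` is False.

False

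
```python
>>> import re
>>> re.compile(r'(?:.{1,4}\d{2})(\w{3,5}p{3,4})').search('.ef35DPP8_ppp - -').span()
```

(0, 13)

Pattern: 1 to 4 of any character, then exactly 2 of a digit (non-capturing group); then 3 to 5 of a word character, then 3 to 4 of a literal 'p' (captured).
Unlike `match`, `search` isn't anchored — it looks for the pattern anywhere in the string.
The match spans [0:13] → '.ef35DPP8_ppp'.
Captured: group 1 = 'DPP8_ppp'.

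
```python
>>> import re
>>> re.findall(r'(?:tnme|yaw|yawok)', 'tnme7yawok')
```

Alternation tries branches left to right and keeps the first one that lets the overall match succeed at that position.
Matches: at [0:4] → 'tnme'; at [5:8] → 'yaw'.
No capturing groups, so `findall` returns the 2 full match strings.

['tnme', 'yaw']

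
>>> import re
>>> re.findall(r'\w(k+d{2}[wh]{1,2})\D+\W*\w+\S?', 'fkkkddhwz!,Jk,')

['kkkddhw']

The pattern matches a word character; then one or more of a literal 'k', then exactly 2 of a literal 'd', then 1 to 2 of one of [wh] (captured); then one or more of a non-digit, then zero or more of a non-word character; then one or more of a word character, then optionally a non-whitespace character.
Scanning left to right: at [0:14] match 'fkkkddhwz!,Jk,', group 1 = 'kkkddhw'.
One capturing group, so `findall` returns just the captured substring from the one match — 1 in all.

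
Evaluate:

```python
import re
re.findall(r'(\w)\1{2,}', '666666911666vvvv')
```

['6', '6', 'v']

`\1` is not a pattern — it's the concrete string captured by group 1, re-applied verbatim.
Walking the string: at [0:6] match '666666', group 1 = '6'; at [9:12] match '666', group 1 = '6'; at [12:16] match 'vvvv', group 1 = 'v'.
Because there's exactly one group, `findall` drops the full match and keeps group 1 from each hit.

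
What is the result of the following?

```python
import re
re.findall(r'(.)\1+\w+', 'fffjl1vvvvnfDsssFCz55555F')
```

`\1` is not a pattern — it's the concrete string captured by group 1, re-applied verbatim.
Walking the string: at [0:25] match 'fffjl1vvvvnfDsssFCz55555F', group 1 = 'f'.
With a single group, `findall` returns only what that group captured — 1 item.

['f']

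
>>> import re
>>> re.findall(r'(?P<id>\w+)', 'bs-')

['bs']

This matches one or more of a word character (captured as 'id').
Walking the string: at [0:2] match 'bs', group 1 = 'bs'.
`findall` collects group 1 from the one match (1 total).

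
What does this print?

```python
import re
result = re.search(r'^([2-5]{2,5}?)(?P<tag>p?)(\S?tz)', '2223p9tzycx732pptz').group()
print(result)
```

This matches anchored at the start of the string; then 2 to 5 of a character in [2-5] (lazy) (captured); then optionally a literal 'p' (captured as 'tag'); then optionally a non-whitespace character, then the literal 'tz' (captured).
`re.search` tries every starting position until one works.
The match spans [0:8] → '2223p9tz'.
Captured: group 1 = '2223', group 2 = 'p', group 3 = '9tz'.

2223p9tz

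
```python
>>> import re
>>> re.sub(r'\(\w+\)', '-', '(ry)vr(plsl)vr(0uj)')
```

'-vr-vr-'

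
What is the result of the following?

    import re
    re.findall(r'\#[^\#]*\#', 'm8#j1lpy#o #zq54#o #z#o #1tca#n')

['#j1lpy#', '#zq54#', '#z#', '#1tca#']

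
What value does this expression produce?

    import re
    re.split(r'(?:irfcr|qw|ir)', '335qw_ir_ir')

['335', '_', '_', '']

`split` removes every match and returns the 4 fragments in between.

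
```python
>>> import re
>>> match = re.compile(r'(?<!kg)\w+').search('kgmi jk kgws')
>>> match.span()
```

The negative lookaround is zero-width — it rules out positions where the adjacent text would match, without consuming anything.
Unlike `match`, `search` isn't anchored — it looks for the pattern anywhere in the string.
The match spans [0:4] → 'kgmi'.

(0, 4)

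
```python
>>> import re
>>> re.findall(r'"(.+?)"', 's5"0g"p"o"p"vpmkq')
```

One capturing group, so `findall` returns just the captured substring from each match — 2 in all.

['0g', 'o']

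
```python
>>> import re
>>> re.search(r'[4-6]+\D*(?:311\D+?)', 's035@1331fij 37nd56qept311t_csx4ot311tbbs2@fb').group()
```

'56qept311t'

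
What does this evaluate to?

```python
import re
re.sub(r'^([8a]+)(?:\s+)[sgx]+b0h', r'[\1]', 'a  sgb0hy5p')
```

Pattern: anchored at the start of the string; then one or more of one of [8a] (captured); then one or more of whitespace (non-capturing group); then one or more of one of [sgx], then the literal 'b0h'.
Matches: at [0:8] → 'a  sgb0h'.
`\1` in the replacement pulls in group 1's text for each match.

'[a]y5p'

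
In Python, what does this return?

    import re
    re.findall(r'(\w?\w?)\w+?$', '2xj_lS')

['2x']

One capturing group, so `findall` returns just the captured substring from the one match — 1 in all.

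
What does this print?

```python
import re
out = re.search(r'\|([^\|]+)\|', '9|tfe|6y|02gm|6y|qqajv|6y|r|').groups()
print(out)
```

`re.search` tries every starting position until one works.
The match spans [1:6] → '|tfe|'.
Captured: group 1 = 'tfe'.

('tfe',)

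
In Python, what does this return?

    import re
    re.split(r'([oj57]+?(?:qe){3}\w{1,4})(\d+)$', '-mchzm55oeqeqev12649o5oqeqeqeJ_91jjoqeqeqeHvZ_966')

The pattern matches one or more of one of [oj57] (lazy), then the literal 'qe' repeated 3 times, then 1 to 4 of a word character (captured); then one or more of a digit (captured); then anchored at the end.
Matches to split on: at [33:49] → 'jjoqeqeqeHvZ_966'.
Because the pattern has a capturing group, `split` also inserts each captured text between the pieces.

['-mchzm55oeqeqev12649o5oqeqeqeJ_91', 'jjoqeqeqeHvZ_', '966', '']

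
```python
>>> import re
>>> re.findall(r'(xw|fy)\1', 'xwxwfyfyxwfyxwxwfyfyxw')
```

A backreference is literal: `\1` must see the identical characters the first group matched.
Matches: at [0:4] match 'xwxw', group 1 = 'xw'; at [4:8] match 'fyfy', group 1 = 'fy'; at [12:16] match 'xwxw', group 1 = 'xw'; at [16:20] match 'fyfy', group 1 = 'fy'.
With a single group, `findall` returns only what that group captured — 4 items.

['xw', 'fy', 'xw', 'fy']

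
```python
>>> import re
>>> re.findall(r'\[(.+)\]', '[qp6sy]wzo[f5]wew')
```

['qp6sy]wzo[f5']

`findall` collects group 1 from the one match (1 total).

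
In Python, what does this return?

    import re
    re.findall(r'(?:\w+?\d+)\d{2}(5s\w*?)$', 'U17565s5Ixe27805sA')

['5s5Ixe27805sA']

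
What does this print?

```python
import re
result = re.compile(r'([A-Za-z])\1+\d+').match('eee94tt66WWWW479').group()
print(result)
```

eee94

With `match`, the pattern is implicitly anchored at the beginning.
The match spans [0:5] → 'eee94'.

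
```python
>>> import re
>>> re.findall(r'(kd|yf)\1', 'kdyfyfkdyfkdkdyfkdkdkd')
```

['yf', 'kd', 'kd']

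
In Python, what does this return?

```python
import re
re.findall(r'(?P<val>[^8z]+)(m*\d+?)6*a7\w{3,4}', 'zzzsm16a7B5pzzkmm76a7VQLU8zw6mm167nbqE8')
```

[('sm1', '6'), ('kmm7', '6')]

This matches one or more of any character except [8z] (captured as 'val'); then zero or more of the literal 'm', then one or more of a digit (lazy) (captured); then zero or more of a literal '6', then the literal 'a7', then 3 to 4 of a word character.
`findall` packs the 2 group values into a tuple for every match.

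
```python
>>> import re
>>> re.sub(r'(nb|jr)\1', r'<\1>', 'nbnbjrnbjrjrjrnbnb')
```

'<nb>jrnb<jr>jr<nb>'

`\1` is not a pattern — it's the concrete string captured by group 1, re-applied verbatim.
`\1` in the replacement pulls in group 1's text for each match.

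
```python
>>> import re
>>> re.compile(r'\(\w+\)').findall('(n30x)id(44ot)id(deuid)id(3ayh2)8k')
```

['(n30x)', '(44ot)', '(deuid)', '(3ayh2)']

Matches: at [0:6] → '(n30x)'; at [8:14] → '(44ot)'; at [16:23] → '(deuid)'; at [25:32] → '(3ayh2)'.
No capturing groups, so `findall` returns the 4 full match strings.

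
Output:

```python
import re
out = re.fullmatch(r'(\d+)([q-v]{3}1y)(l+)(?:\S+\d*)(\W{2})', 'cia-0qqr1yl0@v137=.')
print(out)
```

None

Pattern: one or more of a digit (captured); then exactly 3 of a character in [q-v], then the literal '1y' (captured); then one or more of a literal 'l' (captured); then one or more of a non-whitespace character, then zero or more of a digit (non-capturing group); then exactly 2 of a non-word character (captured).
`fullmatch` succeeds only if the pattern covers the string from start to end.
Here the pattern can't cover the whole string, so the call returns None.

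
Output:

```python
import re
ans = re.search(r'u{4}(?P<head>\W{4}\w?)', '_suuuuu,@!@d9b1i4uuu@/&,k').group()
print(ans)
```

uuuu,@!@d

The pattern matches exactly 4 of a literal 'u'; then exactly 4 of a non-word character, then optionally a word character (captured as 'head').
The match spans [3:12] → 'uuuu,@!@d'.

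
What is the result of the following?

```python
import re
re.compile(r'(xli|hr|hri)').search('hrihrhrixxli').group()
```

'hr'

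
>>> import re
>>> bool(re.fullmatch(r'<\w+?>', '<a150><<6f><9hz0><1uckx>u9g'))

False

`re.fullmatch` requires the pattern to consume the entire string.
Here there's no way to consume every character, so the call returns None, and `bool(None)` is False.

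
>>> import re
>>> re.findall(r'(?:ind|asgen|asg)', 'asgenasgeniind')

['asgen', 'asgen', 'ind']

Branches in `(...|...)` are attempted left-to-right; the first branch that allows the whole pattern to succeed is taken.
Scanning left to right: at [0:5] → 'asgen'; at [5:10] → 'asgen'; at [11:14] → 'ind'.
`findall` yields the raw match text (3 of them) because the pattern has no groups.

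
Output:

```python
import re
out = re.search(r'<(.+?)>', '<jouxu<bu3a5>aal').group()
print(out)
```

<jouxu<bu3a5>

The match spans [0:13] → '<jouxu<bu3a5>'.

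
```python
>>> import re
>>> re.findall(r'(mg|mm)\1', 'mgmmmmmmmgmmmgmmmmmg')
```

After group 1 captures some text, `\1` only succeeds where that same text appears again.
Scanning left to right: at [2:6] match 'mmmm', group 1 = 'mm'; at [14:18] match 'mmmm', group 1 = 'mm'.
`findall` collects group 1 from each match (2 total).

['mm', 'mm']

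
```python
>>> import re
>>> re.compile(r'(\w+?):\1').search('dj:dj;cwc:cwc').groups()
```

('dj',)

The match spans [0:5] → 'dj:dj'.
Captured: group 1 = 'dj'.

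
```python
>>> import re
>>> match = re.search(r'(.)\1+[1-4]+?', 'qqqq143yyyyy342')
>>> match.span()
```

The backreference `\1` re-matches whatever the first group consumed, character for character.
`re.search` scans for the first position where the pattern succeeds.
The match spans [0:5] → 'qqqq1'.
Captured: group 1 = 'q'.

(0, 5)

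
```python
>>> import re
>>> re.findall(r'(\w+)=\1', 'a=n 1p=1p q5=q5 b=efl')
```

['1p', 'q5']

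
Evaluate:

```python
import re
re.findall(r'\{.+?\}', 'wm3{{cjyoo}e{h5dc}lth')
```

['{{cjyoo}', '{h5dc}']

A non-greedy quantifier consumes as few characters as it can — just enough that the remainder of the pattern still matches from where it stops; whatever follows it matches normally.
Scanning left to right: at [3:11] → '{{cjyoo}'; at [12:18] → '{h5dc}'.
No capturing groups, so `findall` returns the 2 full match strings.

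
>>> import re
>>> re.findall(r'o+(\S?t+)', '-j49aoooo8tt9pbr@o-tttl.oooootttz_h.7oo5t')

Pattern: one or more of a literal 'o'; then optionally a non-whitespace character, then one or more of the literal 't' (captured).
Walking the string: at [5:12] match 'oooo8tt', group 1 = '8tt'; at [17:22] match 'o-ttt', group 1 = '-ttt'; at [24:32] match 'ooooottt', group 1 = 'ttt'; at [37:41] match 'oo5t', group 1 = '5t'.
One capturing group, so `findall` returns just the captured substring from each match — 4 in all.

['8tt', '-ttt', 'ttt', '5t']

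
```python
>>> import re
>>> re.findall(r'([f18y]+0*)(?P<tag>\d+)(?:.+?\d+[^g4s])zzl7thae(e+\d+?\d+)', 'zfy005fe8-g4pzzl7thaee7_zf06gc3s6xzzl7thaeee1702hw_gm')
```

[('fy00', '5', 'ee1702')]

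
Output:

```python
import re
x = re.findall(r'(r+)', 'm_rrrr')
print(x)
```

['rrrr']

One capturing group, so `findall` returns just the captured substring from the one match — 1 in all.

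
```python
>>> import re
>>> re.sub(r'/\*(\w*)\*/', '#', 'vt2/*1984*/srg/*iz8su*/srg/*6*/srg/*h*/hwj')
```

`sub` substitutes '#' at each match site.

'vt2#srg#srg#srg#hwj'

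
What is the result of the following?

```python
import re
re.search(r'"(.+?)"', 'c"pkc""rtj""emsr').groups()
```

The match spans [1:6] → '"pkc"'.
Captured: group 1 = 'pkc'.

('pkc',)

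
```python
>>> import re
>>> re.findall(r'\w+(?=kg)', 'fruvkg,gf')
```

['fruv']

The `(?=…)`/`(?<=…)` assertion just peeks at neighbouring text; it doesn't advance the match position.
Walking the string: at [0:4] → 'fruv'.
No capturing groups, so `findall` returns the 1 full match string.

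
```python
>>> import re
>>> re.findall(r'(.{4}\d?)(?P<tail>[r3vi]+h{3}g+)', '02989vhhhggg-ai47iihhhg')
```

[('02989', 'vhhhggg'), ('-ai47', 'iihhhg')]

2 groups means each result is a tuple of 2 captured strings — 2 here.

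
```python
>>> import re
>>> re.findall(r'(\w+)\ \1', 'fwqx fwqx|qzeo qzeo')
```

`\1` has to match the exact text group 1 already captured.
Scanning left to right: at [0:9] match 'fwqx fwqx', group 1 = 'fwqx'; at [10:19] match 'qzeo qzeo', group 1 = 'qzeo'.
`findall` collects group 1 from each match (2 total).

['fwqx', 'qzeo']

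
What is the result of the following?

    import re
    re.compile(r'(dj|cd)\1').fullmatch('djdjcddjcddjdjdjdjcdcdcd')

None

A backreference is literal: `\1` must see the identical characters the first group matched.
`re.fullmatch` requires the pattern to consume the entire string.
Here the pattern can't cover the whole string, so the call returns None.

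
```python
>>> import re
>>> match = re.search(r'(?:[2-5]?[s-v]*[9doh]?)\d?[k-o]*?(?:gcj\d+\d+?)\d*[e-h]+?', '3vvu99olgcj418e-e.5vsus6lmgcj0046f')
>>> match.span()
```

This matches optionally a character in [2-5], then zero or more of a character in [s-v], then optionally one of [9doh] (non-capturing group); then optionally a digit, then zero or more of a character in [k-o] (lazy); then the literal 'gcj', then one or more of a digit, then one or more of a digit (lazy) (non-capturing group); then zero or more of a digit, then one or more of a character in [e-h] (lazy).
The match spans [0:15] → '3vvu99olgcj418e'.

(0, 15)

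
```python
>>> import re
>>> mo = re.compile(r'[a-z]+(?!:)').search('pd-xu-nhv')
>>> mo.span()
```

(0, 2)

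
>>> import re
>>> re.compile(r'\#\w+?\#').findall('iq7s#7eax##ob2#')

Walking the string: at [4:10] → '#7eax#'; at [10:15] → '#ob2#'.
No capturing groups, so `findall` returns the 2 full match strings.

['#7eax#', '#ob2#']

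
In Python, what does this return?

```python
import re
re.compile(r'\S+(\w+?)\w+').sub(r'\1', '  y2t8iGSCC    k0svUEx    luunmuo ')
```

'  C    E    u '

The pattern matches one or more of a non-whitespace character; then one or more of a word character (lazy) (captured); then one or more of a word character.
Each match is replaced using the text its own group 1 captured.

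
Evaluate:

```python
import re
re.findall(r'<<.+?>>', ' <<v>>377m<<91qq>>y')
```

['<<v>>', '<<91qq>>']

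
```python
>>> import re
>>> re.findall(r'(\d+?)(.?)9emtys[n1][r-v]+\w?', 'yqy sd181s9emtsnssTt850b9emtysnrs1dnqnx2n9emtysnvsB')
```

[('850', 'b'), ('2', 'n')]

Pattern: one or more of a digit (lazy) (captured); then optionally any character (captured); then the literal '9em', then the literal 'tys'; then one of [n1], then one or more of a character in [r-v], then optionally a word character.
Scanning left to right: at [20:34] match '850b9emtysnrs1', groups = ('850', 'b'); at [39:51] match '2n9emtysnvsB', groups = ('2', 'n').
2 groups means each result is a tuple of 2 captured strings — 2 here.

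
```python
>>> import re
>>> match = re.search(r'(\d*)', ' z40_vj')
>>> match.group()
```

''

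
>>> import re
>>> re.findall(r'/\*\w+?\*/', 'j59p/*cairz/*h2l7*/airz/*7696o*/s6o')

['/*h2l7*/', '/*7696o*/']

Walking the string: at [11:19] → '/*h2l7*/'; at [23:32] → '/*7696o*/'.
`findall` yields the raw match text (2 of them) because the pattern has no groups.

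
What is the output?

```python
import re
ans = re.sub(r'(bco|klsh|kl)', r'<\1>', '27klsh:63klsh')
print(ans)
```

27<klsh>:63<klsh>

Alternation tries branches left to right and keeps the first one that lets the overall match succeed at that position.
Matches: at [2:6] → 'klsh'; at [9:13] → 'klsh'.
Each match is replaced using the text its own group 1 captured.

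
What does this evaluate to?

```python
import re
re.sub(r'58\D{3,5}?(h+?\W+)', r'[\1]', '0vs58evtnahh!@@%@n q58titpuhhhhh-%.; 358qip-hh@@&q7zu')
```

This matches the literal '58', then 3 to 5 of a non-digit (lazy); then one or more of a literal 'h' (lazy), then one or more of a non-word character (captured).
The replacement refers to a captured group, so each match is rewritten using its own captured text.

'0vs[hh!@@%@]n q[hhhhh-%.; ]3[hh@@&]q7zu'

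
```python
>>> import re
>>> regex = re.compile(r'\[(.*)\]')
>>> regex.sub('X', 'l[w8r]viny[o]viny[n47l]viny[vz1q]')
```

'lX'

`sub` substitutes 'X' at each match site.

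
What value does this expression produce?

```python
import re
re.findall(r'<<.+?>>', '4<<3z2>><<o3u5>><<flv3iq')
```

No capturing groups, so `findall` returns the 2 full match strings.

['<<3z2>>', '<<o3u5>>']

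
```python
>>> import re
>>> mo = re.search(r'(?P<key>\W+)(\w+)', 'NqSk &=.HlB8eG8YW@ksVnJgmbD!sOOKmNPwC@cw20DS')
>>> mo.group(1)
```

The pattern matches one or more of a non-word character (captured as 'key'); then one or more of a word character (captured).
Unlike `match`, `search` isn't anchored — it looks for the pattern anywhere in the string.
The match spans [4:17] → ' &=.HlB8eG8YW'.
Captured: group 1 = ' &=.', group 2 = 'HlB8eG8YW'.

' &=.'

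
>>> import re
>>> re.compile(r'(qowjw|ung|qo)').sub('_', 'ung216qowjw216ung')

'_216_216_'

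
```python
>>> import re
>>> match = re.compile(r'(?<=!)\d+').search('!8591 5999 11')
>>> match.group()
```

The lookaround is zero-width — it requires the adjacent text to match without consuming it, so the asserted text isn't part of the match.
The match spans [1:5] → '8591'.

'8591'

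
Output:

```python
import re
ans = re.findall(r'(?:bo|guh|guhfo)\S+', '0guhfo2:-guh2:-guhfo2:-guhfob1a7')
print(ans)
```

With no groups in the pattern, `findall` gives back each whole match — 1 here.

['guhfo2:-guh2:-guhfo2:-guhfob1a7']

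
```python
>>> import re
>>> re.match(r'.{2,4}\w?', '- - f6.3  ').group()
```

'- - f'

This matches 2 to 4 of any character; then optionally a word character.
`match` is anchored at position 0; if the pattern doesn't fit there, it returns None.
The match spans [0:5] → '- - f'.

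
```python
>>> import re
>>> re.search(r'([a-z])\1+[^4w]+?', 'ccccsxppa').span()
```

After group 1 captures some text, `\1` only succeeds where that same text appears again.
`search` walks the string left to right and returns the first match it finds.
The match spans [0:5] → 'ccccs'.
Captured: group 1 = 'c'.

(0, 5)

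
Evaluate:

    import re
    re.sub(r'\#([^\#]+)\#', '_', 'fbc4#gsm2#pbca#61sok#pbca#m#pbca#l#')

Matches: at [4:10] → '#gsm2#'; at [14:21] → '#61sok#'; at [25:28] → '#m#'; at [32:35] → '#l#'.
Each match is replaced by '_'.

'fbc4_pbca_pbca_pbca_'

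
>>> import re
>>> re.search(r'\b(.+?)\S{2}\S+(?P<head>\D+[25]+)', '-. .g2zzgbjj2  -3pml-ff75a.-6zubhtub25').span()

(4, 13)

Pattern: a word boundary (`\b`, zero-width); then one or more of any character (lazy) (captured); then exactly 2 of a non-whitespace character, then one or more of a non-whitespace character; then one or more of a non-digit, then one or more of one of [25] (captured as 'head').
With the lazy modifier that quantifier settles for the fewest repetitions that let the rest of the pattern succeed (the atoms after it are unaffected and can still be greedy).
`search` walks the string left to right and returns the first match it finds.
The match spans [4:13] → 'g2zzgbjj2'.
Captured: group 1 = 'g', group 2 = 'j2'.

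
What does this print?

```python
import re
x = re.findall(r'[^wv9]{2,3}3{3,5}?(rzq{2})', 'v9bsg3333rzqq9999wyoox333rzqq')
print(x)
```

Pattern: 2 to 3 of any character except [wv9], then 3 to 5 of the literal '3' (lazy); then the literal 'rz', then exactly 2 of the literal 'q' (captured).
Walking the string: at [2:13] match 'bsg3333rzqq', group 1 = 'rzqq'; at [19:29] match 'oox333rzqq', group 1 = 'rzqq'.
With a single group, `findall` returns only what that group captured — 2 items.

['rzqq', 'rzqq']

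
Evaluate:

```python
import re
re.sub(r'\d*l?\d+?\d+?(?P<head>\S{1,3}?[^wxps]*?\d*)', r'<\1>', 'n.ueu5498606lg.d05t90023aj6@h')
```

Lazy quantifiers expand one character at a time until the remainder of the pattern can match.
The replacement refers to a captured group, so each match is rewritten using its own captured text.

'n.ueu<l>g.d<t90023>aj6@h'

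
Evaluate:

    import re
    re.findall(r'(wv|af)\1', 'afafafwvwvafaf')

`\1` is not a pattern — it's the concrete string captured by group 1, re-applied verbatim.
Matches: at [0:4] match 'afaf', group 1 = 'af'; at [6:10] match 'wvwv', group 1 = 'wv'; at [10:14] match 'afaf', group 1 = 'af'.
`findall` collects group 1 from each match (3 total).

['af', 'wv', 'af']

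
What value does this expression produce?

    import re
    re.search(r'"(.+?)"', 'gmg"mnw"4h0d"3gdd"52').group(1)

The match spans [3:8] → '"mnw"'.
Captured: group 1 = 'mnw'.

'mnw'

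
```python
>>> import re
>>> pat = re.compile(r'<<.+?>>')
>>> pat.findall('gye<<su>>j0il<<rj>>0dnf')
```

['<<su>>', '<<rj>>']

With the lazy modifier that quantifier settles for the fewest repetitions that let the rest of the pattern succeed (the atoms after it are unaffected and can still be greedy).
No capturing groups, so `findall` returns the 2 full match strings.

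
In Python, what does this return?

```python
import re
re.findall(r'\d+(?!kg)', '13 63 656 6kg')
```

['13', '63', '656']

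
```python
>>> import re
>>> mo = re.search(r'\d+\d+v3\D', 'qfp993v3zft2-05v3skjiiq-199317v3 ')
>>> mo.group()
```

Pattern: one or more of a digit; then one or more of a digit, then the literal 'v3', then a non-digit.
`re.search` tries every starting position until one works.
The match spans [3:9] → '993v3z'.

'993v3z'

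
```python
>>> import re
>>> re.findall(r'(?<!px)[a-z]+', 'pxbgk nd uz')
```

['pxbgk', 'nd', 'uz']

`(?!…)`/`(?<!…)` only lets a position through if the neighbouring text does NOT match; no characters are consumed.
Matches: at [0:5] → 'pxbgk'; at [6:8] → 'nd'; at [9:11] → 'uz'.
`findall` yields the raw match text (3 of them) because the pattern has no groups.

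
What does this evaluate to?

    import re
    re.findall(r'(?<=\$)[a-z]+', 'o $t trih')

The `(?=…)`/`(?<=…)` assertion just peeks at neighbouring text; it doesn't advance the match position.
Scanning left to right: at [3:4] → 't'.
No capturing groups, so `findall` returns the 1 full match string.

['t']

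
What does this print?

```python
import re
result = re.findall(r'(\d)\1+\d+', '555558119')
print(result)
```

`\1` has to match the exact text group 1 already captured.
Scanning left to right: at [0:9] match '555558119', group 1 = '5'.
One capturing group, so `findall` returns just the captured substring from the one match — 1 in all.

['5']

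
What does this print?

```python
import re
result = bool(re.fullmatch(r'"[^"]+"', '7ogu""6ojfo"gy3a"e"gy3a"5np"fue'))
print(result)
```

`fullmatch` succeeds only if the pattern covers the string from start to end.
Here the string isn't matched end-to-end, so the call returns None, and `bool(None)` is False.

False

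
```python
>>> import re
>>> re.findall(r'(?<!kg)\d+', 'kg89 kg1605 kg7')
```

['9', '605']

The negative lookahead/lookbehind blocks any match where the forbidden context is present.
Walking the string: at [3:4] → '9'; at [8:11] → '605'.
No capturing groups, so `findall` returns the 2 full match strings.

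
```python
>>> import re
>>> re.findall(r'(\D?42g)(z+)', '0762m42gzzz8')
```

[('m42g', 'zzz')]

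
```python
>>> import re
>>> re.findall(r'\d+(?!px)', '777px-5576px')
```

The negative lookaround is zero-width — it rules out positions where the adjacent text would match, without consuming anything.
`findall` yields the raw match text (2 of them) because the pattern has no groups.

['77', '557']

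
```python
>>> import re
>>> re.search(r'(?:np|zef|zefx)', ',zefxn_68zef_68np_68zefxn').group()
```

'zef'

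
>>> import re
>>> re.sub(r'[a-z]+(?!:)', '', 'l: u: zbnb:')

'l: u: b:'

Because the assertion is negative and zero-width, positions next to the forbidden text are skipped.
`sub` substitutes '' at each match site.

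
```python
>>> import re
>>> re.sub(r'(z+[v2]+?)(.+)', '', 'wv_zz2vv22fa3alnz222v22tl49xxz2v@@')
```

This matches one or more of a literal 'z', then one or more of one of [v2] (lazy) (captured); then one or more of any character (captured).
Matches: at [3:34] → 'zz2vv22fa3alnz222v22tl49xxz2v@@'.
`sub` substitutes '' at each match site.

'wv_'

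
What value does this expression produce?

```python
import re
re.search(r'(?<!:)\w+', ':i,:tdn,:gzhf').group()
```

'dn'

Because the assertion is negative and zero-width, positions next to the forbidden text are skipped.
`re.search` scans for the first position where the pattern succeeds.
The match spans [5:7] → 'dn'.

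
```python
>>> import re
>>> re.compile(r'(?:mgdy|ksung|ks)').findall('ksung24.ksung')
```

['ksung', 'ksung']

Branches in `(...|...)` are attempted left-to-right; the first branch that allows the whole pattern to succeed is taken.
Matches: at [0:5] → 'ksung'; at [8:13] → 'ksung'.
Since nothing is captured, `findall` lists the 2 matched substrings directly.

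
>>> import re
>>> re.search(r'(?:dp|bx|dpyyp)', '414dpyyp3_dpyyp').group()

The regex engine tests alternatives in the order written; an earlier branch that matches wins even if a later one would match more.
Unlike `match`, `search` isn't anchored — it looks for the pattern anywhere in the string.
The match spans [3:5] → 'dp'.

'dp'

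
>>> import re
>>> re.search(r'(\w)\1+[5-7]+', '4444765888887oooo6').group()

'4444765'

A backreference is literal: `\1` must see the identical characters the first group matched.
The match spans [0:7] → '4444765'.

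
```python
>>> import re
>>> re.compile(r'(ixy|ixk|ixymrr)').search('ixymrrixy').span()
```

(0, 3)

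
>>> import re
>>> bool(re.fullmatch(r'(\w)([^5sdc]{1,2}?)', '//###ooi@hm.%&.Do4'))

This matches a word character (captured); then 1 to 2 of any character except [5sdc] (lazy) (captured).
For `fullmatch`, every character of the input must be accounted for by the pattern.
Here the pattern can't cover the whole string, so the call returns None, and `bool(None)` is False.

False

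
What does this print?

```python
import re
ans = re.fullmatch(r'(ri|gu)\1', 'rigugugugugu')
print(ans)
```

`\1` has to match the exact text group 1 already captured.
For `fullmatch`, every character of the input must be accounted for by the pattern.
Here there's no way to consume every character, so the call returns None.

None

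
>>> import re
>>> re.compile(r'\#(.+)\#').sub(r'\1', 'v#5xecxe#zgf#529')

'v5xecxe#zgf529'

The replacement refers to a captured group, so each match is rewritten using its own captured text.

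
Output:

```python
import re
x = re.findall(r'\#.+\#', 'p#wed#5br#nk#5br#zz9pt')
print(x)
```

With no groups in the pattern, `findall` gives back each whole match — 1 here.

['#wed#5br#nk#5br#']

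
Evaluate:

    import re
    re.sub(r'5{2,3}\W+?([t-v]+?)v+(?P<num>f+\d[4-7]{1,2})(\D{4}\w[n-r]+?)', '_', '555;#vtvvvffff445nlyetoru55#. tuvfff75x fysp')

Pattern: 2 to 3 of the literal '5', then one or more of a non-word character (lazy); then one or more of a character in [t-v] (lazy) (captured); then one or more of a literal 'v'; then one or more of a literal 'f', then a digit, then 1 to 2 of a character in [4-7] (captured as 'num'); then exactly 4 of a non-digit, then a word character, then one or more of a character in [n-r] (lazy) (captured).
Matches: at [0:23] → '555;#vtvvvffff445nlyeto'; at [25:44] → '55#. tuvfff75x fysp'.
Every occurrence is swapped for '_'.

'_ru_'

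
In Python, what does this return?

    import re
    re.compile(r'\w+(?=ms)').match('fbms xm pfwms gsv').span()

The positive lookaround only admits positions where the adjacent text matches; those characters stay outside the span.
`re.match` won't scan ahead — the pattern has to work from the very first character.
The match spans [0:2] → 'fb'.

(0, 2)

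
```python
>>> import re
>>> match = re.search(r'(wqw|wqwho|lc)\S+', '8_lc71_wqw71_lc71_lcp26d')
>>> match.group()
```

'lc71_wqw71_lc71_lcp26d'

`re.search` tries every starting position until one works.
The match spans [2:24] → 'lc71_wqw71_lc71_lcp26d'.
Captured: group 1 = 'lc'.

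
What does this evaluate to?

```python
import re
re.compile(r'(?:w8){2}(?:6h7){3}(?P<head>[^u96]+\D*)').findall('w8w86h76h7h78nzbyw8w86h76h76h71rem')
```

['1rem']

Pattern: the literal 'w8' repeated 2 times, then the literal '6h7' repeated 3 times; then one or more of any character except [u96], then zero or more of a non-digit (captured as 'head').
Scanning left to right: at [17:34] match 'w8w86h76h76h71rem', group 1 = '1rem'.
Because there's exactly one group, `findall` drops the full match and keeps group 1 from the one hit.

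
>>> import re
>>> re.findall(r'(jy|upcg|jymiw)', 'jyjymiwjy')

['jy', 'jy', 'jy']

`|` is ordered: at each position the engine commits to the first alternative that works.
With a single group, `findall` returns only what that group captured — 3 items.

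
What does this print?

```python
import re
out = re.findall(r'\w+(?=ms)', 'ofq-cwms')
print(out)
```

['cw']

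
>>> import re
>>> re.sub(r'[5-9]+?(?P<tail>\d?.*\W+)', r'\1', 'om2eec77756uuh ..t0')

'om2eec7756uuh ..t0'

The pattern matches one or more of a character in [5-9] (lazy); then optionally a digit, then zero or more of any character, then one or more of a non-word character (captured as 'tail').
Lazy quantifiers expand one character at a time until the remainder of the pattern can match.
Matches: at [6:17] → '77756uuh ..'.
Each match is replaced using the text its own group 1 captured.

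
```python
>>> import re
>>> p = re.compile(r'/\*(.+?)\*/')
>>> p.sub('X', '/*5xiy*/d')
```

'Xd'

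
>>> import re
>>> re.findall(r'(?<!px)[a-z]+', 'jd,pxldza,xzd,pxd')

The negative lookahead/lookbehind blocks any match where the forbidden context is present.
Since nothing is captured, `findall` lists the 4 matched substrings directly.

['jd', 'pxldza', 'xzd', 'pxd']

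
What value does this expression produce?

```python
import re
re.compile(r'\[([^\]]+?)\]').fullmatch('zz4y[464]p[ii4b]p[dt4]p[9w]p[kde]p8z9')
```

None

`fullmatch` succeeds only if the pattern covers the string from start to end.
Here the string isn't matched end-to-end, so the call returns None.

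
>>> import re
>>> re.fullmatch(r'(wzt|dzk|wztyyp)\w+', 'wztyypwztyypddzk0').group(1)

'wzt'

The regex engine tests alternatives in the order written; an earlier branch that matches wins even if a later one would match more.
`fullmatch` succeeds only if the pattern covers the string from start to end.
The match spans [0:17] → 'wztyypwztyypddzk0'.
Captured: group 1 = 'wzt'.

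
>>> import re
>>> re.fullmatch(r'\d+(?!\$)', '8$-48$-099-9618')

None

`re.fullmatch` requires the pattern to consume the entire string.
Here the pattern can't cover the whole string, so the call returns None.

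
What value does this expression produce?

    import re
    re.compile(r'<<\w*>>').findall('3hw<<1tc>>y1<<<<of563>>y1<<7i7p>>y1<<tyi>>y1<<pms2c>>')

Walking the string: at [3:10] → '<<1tc>>'; at [14:23] → '<<of563>>'; at [25:33] → '<<7i7p>>'; at [35:42] → '<<tyi>>'; at [44:53] → '<<pms2c>>'.
`findall` yields the raw match text (5 of them) because the pattern has no groups.

['<<1tc>>', '<<of563>>', '<<7i7p>>', '<<tyi>>', '<<pms2c>>']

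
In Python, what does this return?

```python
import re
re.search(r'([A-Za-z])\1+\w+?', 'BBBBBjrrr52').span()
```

`\1` is not a pattern — it's the concrete string captured by group 1, re-applied verbatim.
`re.search` tries every starting position until one works.
The match spans [0:6] → 'BBBBBj'.
Captured: group 1 = 'B'.

(0, 6)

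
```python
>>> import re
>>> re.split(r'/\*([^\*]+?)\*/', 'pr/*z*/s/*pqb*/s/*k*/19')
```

['pr', 'z', 's', 'pqb', 's', 'k', '19']

The group in the pattern means `split` returns the separators' captures alongside the pieces.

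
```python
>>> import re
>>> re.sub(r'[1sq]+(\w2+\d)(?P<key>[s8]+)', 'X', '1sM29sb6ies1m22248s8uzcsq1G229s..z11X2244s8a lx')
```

'Xb6ieXuzcX..z11X2244s8a lx'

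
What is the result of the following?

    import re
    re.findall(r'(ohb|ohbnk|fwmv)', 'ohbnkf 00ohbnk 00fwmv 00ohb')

`|` is ordered: at each position the engine commits to the first alternative that works.
With a single group, `findall` returns only what that group captured — 4 items.

['ohb', 'ohb', 'fwmv', 'ohb']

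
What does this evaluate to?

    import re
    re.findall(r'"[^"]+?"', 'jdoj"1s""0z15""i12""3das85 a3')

['"1s"', '"0z15"', '"i12"']

No capturing groups, so `findall` returns the 3 full match strings.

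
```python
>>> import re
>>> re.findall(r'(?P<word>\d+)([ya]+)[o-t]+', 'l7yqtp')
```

[('7', 'y')]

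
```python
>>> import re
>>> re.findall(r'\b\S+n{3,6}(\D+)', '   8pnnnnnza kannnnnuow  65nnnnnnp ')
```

The pattern matches a word boundary (`\b`, zero-width); then one or more of a non-whitespace character, then 3 to 6 of a literal 'n'; then one or more of a non-digit (captured).
Scanning left to right: at [3:25] match '8pnnnnnza kannnnnuow  ', group 1 = 'za kannnnnuow  '; at [25:35] match '65nnnnnnp ', group 1 = 'p '.
`findall` collects group 1 from each match (2 total).

['za kannnnnuow  ', 'p ']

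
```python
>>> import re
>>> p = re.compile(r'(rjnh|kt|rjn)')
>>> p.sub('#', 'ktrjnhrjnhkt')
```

Alternation isn't longest-match — the leftmost alternative that fits at this position is chosen.
Every occurrence is swapped for '#'.

'####'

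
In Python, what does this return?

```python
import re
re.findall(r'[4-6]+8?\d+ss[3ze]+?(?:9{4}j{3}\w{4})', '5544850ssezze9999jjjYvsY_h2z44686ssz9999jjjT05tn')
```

['5544850ssezze9999jjjYvsY', '44686ssz9999jjjT05t']

The pattern matches one or more of a character in [4-6], then optionally the literal '8'; then one or more of a digit, then the literal 'ss', then one or more of one of [3ze] (lazy); then exactly 4 of the literal '9', then exactly 3 of a literal 'j', then exactly 4 of a word character (non-capturing group).
Since nothing is captured, `findall` lists the 2 matched substrings directly.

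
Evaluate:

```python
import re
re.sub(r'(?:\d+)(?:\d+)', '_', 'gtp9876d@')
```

Pattern: one or more of a digit (non-capturing group); then one or more of a digit (non-capturing group).
Matches: at [3:7] → '9876'.
Every occurrence is swapped for '_'.

'gtp_d@'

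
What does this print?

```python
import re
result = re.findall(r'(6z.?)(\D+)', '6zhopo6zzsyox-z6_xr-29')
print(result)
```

The pattern matches the literal '6', then a literal 'z', then optionally any character (captured); then one or more of a non-digit (captured).
Matches: at [0:6] match '6zhopo', groups = ('6zh', 'opo'); at [6:15] match '6zzsyox-z', groups = ('6zz', 'syox-z').
`findall` packs the 2 group values into a tuple for every match.

[('6zh', 'opo'), ('6zz', 'syox-z')]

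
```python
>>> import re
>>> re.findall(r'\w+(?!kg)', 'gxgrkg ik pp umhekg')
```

`(?!…)`/`(?<!…)` only lets a position through if the neighbouring text does NOT match; no characters are consumed.
With no groups in the pattern, `findall` gives back each whole match — 4 here.

['gxgrkg', 'ik', 'pp', 'umhekg']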